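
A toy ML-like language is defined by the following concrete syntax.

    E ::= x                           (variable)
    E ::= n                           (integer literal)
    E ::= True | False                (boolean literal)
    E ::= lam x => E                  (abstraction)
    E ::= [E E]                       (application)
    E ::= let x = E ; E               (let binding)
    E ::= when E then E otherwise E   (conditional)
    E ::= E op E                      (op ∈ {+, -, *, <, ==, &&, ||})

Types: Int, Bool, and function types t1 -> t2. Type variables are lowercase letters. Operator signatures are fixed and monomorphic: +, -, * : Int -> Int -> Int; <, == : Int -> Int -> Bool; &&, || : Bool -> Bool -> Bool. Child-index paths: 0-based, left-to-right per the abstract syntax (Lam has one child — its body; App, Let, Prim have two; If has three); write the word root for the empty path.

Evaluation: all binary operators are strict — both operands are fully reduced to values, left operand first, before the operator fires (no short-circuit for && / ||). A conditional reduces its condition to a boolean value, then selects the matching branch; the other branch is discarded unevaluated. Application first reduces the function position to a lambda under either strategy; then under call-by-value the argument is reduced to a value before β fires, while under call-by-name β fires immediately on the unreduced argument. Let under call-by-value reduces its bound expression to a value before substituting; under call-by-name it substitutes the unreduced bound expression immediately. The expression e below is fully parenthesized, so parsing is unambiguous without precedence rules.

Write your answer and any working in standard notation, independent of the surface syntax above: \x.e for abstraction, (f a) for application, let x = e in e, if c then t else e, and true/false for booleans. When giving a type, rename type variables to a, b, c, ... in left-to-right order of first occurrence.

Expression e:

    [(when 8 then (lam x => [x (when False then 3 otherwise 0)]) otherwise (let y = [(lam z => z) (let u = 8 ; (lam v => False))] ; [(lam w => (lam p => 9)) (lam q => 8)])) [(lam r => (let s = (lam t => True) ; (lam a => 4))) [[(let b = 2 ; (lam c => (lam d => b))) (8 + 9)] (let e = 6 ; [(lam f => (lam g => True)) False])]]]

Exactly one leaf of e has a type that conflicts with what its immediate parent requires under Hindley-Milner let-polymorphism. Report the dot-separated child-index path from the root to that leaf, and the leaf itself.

Answer: 0.0 : 8

Working:
  unify Int ~ Bool
  FAIL: mismatch Int ~ Bool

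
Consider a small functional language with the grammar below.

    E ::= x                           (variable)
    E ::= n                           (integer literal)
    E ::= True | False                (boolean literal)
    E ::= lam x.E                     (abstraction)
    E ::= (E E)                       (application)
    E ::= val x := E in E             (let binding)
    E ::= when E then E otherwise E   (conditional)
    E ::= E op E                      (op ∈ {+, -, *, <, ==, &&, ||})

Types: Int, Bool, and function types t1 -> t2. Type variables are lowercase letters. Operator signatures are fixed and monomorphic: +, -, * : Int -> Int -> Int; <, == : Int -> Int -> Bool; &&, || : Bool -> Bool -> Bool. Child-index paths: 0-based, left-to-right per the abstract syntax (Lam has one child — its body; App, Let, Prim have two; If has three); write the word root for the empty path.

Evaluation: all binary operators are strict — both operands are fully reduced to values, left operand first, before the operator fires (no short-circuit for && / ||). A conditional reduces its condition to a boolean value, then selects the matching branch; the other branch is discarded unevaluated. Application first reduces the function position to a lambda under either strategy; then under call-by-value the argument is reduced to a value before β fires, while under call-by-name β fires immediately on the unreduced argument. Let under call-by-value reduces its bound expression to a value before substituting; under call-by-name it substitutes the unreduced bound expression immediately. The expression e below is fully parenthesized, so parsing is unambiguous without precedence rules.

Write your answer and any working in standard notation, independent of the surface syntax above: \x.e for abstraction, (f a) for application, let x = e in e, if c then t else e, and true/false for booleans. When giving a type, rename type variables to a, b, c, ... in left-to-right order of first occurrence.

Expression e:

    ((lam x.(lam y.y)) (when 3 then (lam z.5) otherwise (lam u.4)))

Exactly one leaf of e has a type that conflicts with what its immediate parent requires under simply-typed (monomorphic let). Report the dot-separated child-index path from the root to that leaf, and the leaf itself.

Answer: 1.0 : 3

Derivation:
y : b
\y._ : b -> b
\x._ : a -> b -> b
  unify Int ~ Bool
  FAIL: mismatch Int ~ Bool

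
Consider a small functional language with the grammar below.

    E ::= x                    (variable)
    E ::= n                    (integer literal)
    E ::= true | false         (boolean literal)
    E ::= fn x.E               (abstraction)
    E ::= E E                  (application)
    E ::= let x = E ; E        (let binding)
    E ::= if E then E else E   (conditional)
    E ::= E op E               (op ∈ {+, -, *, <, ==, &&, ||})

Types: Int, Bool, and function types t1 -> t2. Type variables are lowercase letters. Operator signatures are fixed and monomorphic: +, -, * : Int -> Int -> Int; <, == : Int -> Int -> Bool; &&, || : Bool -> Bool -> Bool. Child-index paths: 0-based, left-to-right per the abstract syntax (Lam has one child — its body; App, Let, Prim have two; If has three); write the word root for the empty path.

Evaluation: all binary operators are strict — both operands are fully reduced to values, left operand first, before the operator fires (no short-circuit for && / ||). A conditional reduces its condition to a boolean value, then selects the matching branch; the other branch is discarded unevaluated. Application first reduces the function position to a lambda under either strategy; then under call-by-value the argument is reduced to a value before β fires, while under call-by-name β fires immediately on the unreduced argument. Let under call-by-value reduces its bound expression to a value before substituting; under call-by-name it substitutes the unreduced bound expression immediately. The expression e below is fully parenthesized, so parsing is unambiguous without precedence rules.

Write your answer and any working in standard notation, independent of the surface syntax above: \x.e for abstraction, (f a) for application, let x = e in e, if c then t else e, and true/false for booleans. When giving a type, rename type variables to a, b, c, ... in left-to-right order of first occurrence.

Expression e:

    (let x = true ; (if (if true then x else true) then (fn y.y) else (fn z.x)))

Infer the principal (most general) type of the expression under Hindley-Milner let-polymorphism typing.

Answer: Bool -> Bool

Working:
let x : Bool
  unify Bool ~ Bool
x : Bool
  unify Bool ~ Bool
  unify Bool ~ Bool
y : a
\y._ : a -> a
x : Bool
\z._ : b -> Bool
  unify a -> a ~ b -> Bool
  unify a ~ b
  unify b ~ Bool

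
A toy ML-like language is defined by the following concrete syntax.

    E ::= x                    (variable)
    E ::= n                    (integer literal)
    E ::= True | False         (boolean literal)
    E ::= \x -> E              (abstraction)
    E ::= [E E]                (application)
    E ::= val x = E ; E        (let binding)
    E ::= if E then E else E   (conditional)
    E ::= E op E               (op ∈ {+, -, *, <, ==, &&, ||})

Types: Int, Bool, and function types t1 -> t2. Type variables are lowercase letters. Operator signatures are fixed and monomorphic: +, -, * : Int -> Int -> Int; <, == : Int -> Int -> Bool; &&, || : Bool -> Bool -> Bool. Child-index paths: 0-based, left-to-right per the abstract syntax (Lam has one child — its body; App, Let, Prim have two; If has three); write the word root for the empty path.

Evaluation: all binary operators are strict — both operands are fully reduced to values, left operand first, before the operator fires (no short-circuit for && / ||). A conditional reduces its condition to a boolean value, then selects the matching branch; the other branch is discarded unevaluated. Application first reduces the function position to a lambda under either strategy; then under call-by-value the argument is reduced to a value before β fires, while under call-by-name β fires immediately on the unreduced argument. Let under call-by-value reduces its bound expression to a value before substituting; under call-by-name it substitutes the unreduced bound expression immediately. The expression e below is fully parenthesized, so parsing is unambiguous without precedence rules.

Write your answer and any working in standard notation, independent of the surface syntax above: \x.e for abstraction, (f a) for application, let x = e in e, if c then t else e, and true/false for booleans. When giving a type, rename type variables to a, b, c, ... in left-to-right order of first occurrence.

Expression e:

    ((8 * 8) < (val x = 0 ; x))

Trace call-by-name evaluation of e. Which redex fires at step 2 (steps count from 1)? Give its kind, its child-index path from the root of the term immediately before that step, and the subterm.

Answer: let at 1 : (let x = 0 in x)

Trace:
step 0: ((8 * 8) < (let x = 0 in x))
step 1: [delta@0] (64 < (let x = 0 in x))
step 2: [let@1] (64 < 0)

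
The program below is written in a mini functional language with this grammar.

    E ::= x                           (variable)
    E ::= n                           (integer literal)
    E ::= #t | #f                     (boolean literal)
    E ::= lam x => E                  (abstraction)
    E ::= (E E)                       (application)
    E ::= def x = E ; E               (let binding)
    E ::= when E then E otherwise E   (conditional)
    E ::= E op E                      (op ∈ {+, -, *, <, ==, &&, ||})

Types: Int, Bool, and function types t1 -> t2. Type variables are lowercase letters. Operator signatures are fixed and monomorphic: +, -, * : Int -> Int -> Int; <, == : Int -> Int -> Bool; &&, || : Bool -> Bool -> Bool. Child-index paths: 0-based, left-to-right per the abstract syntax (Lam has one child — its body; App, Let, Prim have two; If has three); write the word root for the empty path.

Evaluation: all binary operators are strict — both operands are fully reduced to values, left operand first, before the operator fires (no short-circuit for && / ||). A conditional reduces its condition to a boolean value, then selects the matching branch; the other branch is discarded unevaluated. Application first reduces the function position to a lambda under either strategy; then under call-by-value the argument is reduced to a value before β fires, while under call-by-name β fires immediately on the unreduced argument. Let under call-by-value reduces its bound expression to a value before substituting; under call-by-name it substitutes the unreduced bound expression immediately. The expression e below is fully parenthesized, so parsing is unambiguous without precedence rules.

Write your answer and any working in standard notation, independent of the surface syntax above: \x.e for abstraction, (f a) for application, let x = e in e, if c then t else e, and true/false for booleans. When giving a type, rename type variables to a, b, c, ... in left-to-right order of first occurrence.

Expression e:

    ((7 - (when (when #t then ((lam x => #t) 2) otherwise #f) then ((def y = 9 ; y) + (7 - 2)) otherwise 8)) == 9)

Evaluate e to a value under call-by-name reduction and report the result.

Answer: false

Working:
step 0: ((7 - (if (if true then ((\x.true) 2) else false) then ((let y = 9 in y) + (7 - 2)) else 8)) == 9)
step 1: [if@0.1.0] ((7 - (if ((\x.true) 2) then ((let y = 9 in y) + (7 - 2)) else 8)) == 9)
step 2: [beta@0.1.0] ((7 - (if true then ((let y = 9 in y) + (7 - 2)) else 8)) == 9)
step 3: [if@0.1] ((7 - ((let y = 9 in y) + (7 - 2))) == 9)
step 4: [let@0.1.0] ((7 - (9 + (7 - 2))) == 9)
step 5: [delta@0.1.1] ((7 - (9 + 5)) == 9)
step 6: [delta@0.1] ((7 - 14) == 9)
step 7: [delta@0] (-7 == 9)
step 8: [delta@root] false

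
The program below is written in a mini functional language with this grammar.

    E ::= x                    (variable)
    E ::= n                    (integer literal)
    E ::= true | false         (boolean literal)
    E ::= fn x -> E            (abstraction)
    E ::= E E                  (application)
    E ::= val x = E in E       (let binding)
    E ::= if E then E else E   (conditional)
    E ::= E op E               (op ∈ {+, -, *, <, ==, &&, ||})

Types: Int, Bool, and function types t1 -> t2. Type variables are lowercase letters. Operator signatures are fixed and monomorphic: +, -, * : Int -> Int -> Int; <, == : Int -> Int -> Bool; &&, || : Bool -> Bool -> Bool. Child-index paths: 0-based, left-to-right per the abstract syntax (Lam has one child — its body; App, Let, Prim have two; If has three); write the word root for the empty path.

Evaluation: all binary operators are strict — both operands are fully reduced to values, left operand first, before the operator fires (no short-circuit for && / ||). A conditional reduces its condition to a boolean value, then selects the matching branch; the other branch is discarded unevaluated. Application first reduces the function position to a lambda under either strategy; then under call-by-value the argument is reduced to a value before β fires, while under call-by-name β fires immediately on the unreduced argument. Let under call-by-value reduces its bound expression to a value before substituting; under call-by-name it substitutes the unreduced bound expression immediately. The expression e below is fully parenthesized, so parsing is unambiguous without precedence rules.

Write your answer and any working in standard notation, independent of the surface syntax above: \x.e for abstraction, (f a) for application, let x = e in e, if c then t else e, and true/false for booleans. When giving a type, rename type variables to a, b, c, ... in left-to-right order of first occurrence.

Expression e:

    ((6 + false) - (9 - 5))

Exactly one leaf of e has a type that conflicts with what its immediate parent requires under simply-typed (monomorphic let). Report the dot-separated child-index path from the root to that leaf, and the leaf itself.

Answer: 0.1 : false

Trace:
  unify Int ~ Int
  unify Bool ~ Int
  FAIL: mismatch Bool ~ Int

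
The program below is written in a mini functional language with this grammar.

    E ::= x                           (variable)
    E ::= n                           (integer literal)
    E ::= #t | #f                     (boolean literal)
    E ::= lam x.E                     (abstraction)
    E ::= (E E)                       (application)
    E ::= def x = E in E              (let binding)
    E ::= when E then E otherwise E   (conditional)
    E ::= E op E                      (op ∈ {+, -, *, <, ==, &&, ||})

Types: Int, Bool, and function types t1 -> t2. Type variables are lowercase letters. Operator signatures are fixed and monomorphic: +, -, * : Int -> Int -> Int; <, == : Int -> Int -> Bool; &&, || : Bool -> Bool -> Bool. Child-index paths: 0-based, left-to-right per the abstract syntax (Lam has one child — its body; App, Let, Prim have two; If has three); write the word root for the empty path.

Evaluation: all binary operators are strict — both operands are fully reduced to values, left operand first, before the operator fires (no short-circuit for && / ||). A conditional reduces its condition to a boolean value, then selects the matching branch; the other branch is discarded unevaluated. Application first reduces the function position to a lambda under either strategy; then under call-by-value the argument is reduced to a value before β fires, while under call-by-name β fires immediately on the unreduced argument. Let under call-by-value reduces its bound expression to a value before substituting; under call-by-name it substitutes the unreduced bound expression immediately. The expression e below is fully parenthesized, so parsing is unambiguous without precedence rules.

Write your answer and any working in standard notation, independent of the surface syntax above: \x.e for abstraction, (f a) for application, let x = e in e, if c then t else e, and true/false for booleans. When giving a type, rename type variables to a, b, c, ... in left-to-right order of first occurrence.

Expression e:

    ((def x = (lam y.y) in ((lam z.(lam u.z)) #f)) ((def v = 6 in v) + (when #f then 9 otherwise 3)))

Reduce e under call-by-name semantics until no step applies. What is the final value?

Derivation:
step 0: ((let x = (\y.y) in ((\z.(\u.z)) false)) ((let v = 6 in v) + (if false then 9 else 3)))
step 1: [let@0] (((\z.(\u.z)) false) ((let v = 6 in v) + (if false then 9 else 3)))
step 2: [beta@0] ((\u.false) ((let v = 6 in v) + (if false then 9 else 3)))
step 3: [beta@root] false

Answer: false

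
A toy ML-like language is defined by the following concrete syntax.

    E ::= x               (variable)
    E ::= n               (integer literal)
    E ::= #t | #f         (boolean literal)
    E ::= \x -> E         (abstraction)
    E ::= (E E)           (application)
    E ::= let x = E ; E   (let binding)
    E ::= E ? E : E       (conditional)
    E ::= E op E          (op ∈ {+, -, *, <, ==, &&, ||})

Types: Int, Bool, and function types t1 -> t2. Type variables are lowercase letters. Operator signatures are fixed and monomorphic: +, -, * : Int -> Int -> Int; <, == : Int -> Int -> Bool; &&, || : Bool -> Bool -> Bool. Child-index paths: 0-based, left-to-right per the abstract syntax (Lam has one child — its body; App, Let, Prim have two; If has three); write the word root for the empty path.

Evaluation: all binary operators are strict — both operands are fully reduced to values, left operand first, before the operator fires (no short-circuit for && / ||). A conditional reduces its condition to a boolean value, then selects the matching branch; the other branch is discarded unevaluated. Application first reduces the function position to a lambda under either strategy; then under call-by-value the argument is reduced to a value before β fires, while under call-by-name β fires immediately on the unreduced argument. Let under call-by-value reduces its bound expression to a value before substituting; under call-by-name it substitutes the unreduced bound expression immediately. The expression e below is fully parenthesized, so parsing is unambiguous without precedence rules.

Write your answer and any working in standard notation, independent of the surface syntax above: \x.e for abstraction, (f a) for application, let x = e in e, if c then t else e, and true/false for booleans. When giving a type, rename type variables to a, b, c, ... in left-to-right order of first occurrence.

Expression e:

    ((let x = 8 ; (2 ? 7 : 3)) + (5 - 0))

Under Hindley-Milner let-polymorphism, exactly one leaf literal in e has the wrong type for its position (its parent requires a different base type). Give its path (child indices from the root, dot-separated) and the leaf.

Working:
let x : Int
  unify Int ~ Bool
  FAIL: mismatch Int ~ Bool

Answer: 0.1.0 : 2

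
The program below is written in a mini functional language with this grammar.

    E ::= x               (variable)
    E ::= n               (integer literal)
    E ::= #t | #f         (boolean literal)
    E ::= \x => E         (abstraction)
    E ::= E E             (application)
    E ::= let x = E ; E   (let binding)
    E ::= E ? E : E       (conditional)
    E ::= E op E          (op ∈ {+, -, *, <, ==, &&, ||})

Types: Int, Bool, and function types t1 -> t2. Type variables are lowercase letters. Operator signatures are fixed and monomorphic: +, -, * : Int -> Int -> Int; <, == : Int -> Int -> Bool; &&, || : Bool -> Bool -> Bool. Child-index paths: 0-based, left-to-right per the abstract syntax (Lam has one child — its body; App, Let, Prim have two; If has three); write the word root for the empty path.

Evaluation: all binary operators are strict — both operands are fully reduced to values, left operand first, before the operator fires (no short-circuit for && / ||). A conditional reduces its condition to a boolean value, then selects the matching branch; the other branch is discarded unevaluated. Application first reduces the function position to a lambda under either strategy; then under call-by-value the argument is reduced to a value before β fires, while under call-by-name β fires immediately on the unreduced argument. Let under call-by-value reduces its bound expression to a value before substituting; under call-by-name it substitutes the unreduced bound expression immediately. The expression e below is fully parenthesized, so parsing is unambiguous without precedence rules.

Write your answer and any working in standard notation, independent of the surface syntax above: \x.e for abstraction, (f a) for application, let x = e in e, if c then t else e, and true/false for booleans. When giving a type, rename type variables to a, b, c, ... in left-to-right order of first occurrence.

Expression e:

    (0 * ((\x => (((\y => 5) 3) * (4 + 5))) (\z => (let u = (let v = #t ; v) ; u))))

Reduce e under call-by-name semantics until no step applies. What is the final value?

Answer: 0

Derivation:
step 0: (0 * ((\x.(((\y.5) 3) * (4 + 5))) (\z.(let u = (let v = true in v) in u))))
step 1: [beta@1] (0 * (((\y.5) 3) * (4 + 5)))
step 2: [beta@1.0] (0 * (5 * (4 + 5)))
step 3: [delta@1.1] (0 * (5 * 9))
step 4: [delta@1] (0 * 45)
step 5: [delta@root] 0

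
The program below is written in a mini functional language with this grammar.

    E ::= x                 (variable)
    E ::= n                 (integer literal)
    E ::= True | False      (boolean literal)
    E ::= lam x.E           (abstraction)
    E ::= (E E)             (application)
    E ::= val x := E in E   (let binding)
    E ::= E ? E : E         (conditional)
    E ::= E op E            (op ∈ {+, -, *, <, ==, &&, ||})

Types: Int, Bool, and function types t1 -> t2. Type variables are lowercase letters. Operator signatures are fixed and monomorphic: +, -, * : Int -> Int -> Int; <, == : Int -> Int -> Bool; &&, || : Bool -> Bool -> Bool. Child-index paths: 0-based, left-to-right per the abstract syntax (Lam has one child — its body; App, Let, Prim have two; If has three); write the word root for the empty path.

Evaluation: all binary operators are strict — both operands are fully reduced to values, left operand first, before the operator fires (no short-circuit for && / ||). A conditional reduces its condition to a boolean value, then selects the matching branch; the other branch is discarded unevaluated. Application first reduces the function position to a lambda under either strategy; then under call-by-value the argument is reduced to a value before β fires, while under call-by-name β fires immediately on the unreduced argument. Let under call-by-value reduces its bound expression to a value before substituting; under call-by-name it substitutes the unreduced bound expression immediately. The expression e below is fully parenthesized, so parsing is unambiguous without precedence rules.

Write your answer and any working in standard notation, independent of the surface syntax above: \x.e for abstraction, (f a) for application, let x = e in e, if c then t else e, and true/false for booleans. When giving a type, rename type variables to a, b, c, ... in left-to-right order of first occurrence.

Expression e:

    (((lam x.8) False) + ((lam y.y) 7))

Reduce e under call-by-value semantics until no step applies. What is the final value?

Answer: 15

Working:
step 0: (((\x.8) false) + ((\y.y) 7))
step 1: [beta@0] (8 + ((\y.y) 7))
step 2: [beta@1] (8 + 7)
step 3: [delta@root] 15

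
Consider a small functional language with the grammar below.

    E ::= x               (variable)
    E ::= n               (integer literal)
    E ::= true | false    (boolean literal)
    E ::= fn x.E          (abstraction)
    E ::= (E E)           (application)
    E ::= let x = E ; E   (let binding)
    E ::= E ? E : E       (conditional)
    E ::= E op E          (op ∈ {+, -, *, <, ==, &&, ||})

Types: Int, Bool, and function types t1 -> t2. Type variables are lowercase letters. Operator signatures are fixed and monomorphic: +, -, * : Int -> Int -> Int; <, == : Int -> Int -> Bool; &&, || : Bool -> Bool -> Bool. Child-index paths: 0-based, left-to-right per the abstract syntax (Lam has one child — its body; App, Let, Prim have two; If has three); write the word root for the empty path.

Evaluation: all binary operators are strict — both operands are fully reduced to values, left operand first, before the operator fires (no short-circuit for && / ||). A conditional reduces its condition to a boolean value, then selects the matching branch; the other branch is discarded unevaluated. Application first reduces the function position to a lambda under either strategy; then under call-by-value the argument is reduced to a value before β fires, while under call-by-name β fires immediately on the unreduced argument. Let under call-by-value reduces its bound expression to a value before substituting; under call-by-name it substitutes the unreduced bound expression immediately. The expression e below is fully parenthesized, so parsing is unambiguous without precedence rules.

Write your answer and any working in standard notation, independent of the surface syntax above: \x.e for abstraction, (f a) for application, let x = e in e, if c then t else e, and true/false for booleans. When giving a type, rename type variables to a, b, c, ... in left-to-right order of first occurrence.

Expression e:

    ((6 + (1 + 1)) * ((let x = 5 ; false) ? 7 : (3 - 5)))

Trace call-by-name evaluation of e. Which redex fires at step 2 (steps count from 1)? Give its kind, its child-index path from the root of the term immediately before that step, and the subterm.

Working:
step 0: ((6 + (1 + 1)) * (if (let x = 5 in false) then 7 else (3 - 5)))
step 1: [delta@0.1] ((6 + 2) * (if (let x = 5 in false) then 7 else (3 - 5)))
step 2: [delta@0] (8 * (if (let x = 5 in false) then 7 else (3 - 5)))

Answer: delta at 0 : (6 + 2)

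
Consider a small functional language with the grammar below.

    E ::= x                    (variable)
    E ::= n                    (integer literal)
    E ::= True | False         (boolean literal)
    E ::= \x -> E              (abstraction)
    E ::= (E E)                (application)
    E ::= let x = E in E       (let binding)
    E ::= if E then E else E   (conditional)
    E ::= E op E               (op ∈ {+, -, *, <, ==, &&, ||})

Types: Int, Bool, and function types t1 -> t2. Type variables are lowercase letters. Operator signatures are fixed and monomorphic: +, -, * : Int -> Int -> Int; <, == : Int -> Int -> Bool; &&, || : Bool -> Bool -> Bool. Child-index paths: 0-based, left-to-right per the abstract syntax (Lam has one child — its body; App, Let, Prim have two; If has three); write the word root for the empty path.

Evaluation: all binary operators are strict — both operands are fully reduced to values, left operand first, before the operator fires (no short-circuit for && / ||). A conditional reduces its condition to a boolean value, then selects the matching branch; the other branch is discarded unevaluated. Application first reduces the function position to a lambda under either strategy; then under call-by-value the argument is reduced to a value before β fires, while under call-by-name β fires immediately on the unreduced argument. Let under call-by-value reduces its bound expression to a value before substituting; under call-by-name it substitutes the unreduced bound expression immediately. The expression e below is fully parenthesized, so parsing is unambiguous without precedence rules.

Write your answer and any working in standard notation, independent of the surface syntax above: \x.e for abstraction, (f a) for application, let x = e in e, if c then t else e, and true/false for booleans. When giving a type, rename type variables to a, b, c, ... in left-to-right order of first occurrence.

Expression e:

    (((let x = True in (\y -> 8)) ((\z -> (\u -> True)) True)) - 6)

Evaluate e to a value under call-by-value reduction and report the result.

Answer: 2

Derivation:
step 0: (((let x = true in (\y.8)) ((\z.(\u.true)) true)) - 6)
step 1: [let@0.0] (((\y.8) ((\z.(\u.true)) true)) - 6)
step 2: [beta@0.1] (((\y.8) (\u.true)) - 6)
step 3: [beta@0] (8 - 6)
step 4: [delta@root] 2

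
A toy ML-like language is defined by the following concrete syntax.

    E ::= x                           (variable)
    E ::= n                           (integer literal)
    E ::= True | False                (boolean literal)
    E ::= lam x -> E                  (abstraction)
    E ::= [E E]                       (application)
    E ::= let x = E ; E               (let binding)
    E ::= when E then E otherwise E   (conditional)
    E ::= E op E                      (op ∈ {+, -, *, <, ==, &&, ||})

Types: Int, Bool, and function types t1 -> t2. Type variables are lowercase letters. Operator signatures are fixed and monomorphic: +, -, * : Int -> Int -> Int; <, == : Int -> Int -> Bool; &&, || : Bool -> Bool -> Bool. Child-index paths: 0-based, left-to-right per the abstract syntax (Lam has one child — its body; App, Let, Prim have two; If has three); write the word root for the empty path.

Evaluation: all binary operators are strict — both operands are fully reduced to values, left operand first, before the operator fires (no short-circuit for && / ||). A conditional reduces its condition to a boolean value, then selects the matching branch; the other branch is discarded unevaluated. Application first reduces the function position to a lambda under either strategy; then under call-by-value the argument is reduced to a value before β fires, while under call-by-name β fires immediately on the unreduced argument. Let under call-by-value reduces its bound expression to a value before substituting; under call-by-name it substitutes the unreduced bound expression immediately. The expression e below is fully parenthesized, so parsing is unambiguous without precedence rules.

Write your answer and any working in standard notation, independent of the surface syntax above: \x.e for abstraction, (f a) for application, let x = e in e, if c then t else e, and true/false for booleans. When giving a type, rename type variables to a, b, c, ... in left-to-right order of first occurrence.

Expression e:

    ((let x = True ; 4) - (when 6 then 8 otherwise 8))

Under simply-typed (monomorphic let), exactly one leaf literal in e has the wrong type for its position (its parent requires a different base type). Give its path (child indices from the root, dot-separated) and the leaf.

Working:
let x : Bool
  unify Int ~ Int
  unify Int ~ Bool
  FAIL: mismatch Int ~ Bool

Answer: 1.0 : 6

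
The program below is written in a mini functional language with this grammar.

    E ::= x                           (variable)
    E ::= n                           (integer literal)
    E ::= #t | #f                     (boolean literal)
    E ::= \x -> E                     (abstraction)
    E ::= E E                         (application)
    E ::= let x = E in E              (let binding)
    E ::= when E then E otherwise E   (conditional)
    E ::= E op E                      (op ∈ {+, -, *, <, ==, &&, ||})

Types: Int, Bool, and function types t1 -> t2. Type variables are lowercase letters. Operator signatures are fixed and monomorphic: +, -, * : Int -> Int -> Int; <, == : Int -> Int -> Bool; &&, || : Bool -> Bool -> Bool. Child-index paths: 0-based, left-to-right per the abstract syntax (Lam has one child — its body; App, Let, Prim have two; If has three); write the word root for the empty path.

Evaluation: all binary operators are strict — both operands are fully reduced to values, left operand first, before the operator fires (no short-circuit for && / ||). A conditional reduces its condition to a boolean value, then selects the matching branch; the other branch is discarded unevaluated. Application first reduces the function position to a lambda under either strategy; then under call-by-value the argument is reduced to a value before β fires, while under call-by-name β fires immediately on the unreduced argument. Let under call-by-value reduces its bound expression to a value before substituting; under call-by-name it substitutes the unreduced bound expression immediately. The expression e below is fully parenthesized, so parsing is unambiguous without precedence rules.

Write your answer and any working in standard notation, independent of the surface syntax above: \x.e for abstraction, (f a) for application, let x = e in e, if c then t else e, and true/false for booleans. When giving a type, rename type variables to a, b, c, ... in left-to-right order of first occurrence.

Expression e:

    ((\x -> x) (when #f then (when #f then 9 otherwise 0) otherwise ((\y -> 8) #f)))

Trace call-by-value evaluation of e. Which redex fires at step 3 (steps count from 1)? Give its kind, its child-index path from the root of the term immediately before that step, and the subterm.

Trace:
step 0: ((\x.x) (if false then (if false then 9 else 0) else ((\y.8) false)))
step 1: [if@1] ((\x.x) ((\y.8) false))
step 2: [beta@1] ((\x.x) 8)
step 3: [beta@root] 8

Answer: beta at root : ((\x.x) 8)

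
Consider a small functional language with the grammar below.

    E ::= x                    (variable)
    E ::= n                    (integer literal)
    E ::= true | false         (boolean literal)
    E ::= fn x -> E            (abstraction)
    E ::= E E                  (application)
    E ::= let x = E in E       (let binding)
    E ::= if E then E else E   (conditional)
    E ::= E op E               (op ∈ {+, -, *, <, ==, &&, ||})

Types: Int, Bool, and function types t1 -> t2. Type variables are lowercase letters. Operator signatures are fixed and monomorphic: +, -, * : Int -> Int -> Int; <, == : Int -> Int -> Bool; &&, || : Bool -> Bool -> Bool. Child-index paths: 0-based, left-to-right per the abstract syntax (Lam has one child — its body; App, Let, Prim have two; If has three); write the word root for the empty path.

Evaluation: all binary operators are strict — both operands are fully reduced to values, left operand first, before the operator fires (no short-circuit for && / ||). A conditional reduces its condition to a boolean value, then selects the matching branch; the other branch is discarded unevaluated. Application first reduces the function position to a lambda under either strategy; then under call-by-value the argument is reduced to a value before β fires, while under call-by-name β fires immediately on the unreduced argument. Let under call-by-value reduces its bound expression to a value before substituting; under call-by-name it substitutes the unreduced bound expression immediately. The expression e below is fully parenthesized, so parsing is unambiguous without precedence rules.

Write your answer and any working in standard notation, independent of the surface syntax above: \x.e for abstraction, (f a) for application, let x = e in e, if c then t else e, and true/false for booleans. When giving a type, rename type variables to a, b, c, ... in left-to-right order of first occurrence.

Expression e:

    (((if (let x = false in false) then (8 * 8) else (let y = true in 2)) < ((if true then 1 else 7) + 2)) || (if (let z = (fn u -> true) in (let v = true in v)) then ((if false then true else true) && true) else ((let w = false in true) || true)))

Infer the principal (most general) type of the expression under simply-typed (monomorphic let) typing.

Answer: Bool

Derivation:
let x : Bool
  unify Bool ~ Bool
  unify Int ~ Int
  unify Int ~ Int
let y : Bool
  unify Int ~ Int
  unify Int ~ Int
  unify Bool ~ Bool
  unify Int ~ Int
  unify Int ~ Int
  unify Int ~ Int
  unify Int ~ Int
  unify Bool ~ Bool
\u._ : a -> Bool
let z : a -> Bool
let v : Bool
v : Bool
  unify Bool ~ Bool
  unify Bool ~ Bool
  unify Bool ~ Bool
  unify Bool ~ Bool
  unify Bool ~ Bool
let w : Bool
  unify Bool ~ Bool
  unify Bool ~ Bool
  unify Bool ~ Bool
  unify Bool ~ Bool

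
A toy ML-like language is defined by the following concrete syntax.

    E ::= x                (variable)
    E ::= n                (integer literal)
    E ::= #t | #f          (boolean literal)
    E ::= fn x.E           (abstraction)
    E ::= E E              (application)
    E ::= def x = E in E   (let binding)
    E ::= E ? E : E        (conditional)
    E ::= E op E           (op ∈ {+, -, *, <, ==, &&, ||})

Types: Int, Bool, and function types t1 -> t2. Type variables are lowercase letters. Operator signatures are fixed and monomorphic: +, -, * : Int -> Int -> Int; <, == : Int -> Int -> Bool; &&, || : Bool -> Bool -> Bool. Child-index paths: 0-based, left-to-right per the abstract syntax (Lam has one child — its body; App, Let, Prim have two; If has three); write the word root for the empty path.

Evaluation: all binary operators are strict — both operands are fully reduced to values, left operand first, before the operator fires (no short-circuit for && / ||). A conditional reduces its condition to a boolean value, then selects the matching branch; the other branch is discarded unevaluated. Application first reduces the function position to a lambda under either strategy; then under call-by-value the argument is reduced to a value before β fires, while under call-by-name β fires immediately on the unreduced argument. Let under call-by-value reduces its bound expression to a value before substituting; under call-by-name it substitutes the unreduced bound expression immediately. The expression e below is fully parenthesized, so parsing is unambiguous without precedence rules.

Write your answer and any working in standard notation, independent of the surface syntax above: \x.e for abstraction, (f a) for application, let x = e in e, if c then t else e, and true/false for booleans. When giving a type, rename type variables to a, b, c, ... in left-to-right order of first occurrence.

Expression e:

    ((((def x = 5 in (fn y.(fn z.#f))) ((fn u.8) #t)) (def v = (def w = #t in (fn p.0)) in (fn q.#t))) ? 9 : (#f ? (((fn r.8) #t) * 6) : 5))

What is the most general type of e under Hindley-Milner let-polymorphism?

Answer: Int

Working:
let x : Int
\z._ : b -> Bool
\y._ : a -> b -> Bool
\u._ : c -> Int
  unify c -> Int ~ Bool -> d
  unify c ~ Bool
  unify Int ~ d
_ _ : Int
  unify a -> b -> Bool ~ Int -> e
  unify a ~ Int
  unify b -> Bool ~ e
_ _ : b -> Bool
let w : Bool
\p._ : f -> Int
let v : forall. f -> Int
\q._ : g -> Bool
  unify b -> Bool ~ (g -> Bool) -> h
  unify b ~ g -> Bool
  unify Bool ~ h
_ _ : Bool
  unify Bool ~ Bool
  unify Bool ~ Bool
\r._ : i -> Int
  unify i -> Int ~ Bool -> j
  unify i ~ Bool
  unify Int ~ j
_ _ : Int
  unify Int ~ Int
  unify Int ~ Int
  unify Int ~ Int
  unify Int ~ Int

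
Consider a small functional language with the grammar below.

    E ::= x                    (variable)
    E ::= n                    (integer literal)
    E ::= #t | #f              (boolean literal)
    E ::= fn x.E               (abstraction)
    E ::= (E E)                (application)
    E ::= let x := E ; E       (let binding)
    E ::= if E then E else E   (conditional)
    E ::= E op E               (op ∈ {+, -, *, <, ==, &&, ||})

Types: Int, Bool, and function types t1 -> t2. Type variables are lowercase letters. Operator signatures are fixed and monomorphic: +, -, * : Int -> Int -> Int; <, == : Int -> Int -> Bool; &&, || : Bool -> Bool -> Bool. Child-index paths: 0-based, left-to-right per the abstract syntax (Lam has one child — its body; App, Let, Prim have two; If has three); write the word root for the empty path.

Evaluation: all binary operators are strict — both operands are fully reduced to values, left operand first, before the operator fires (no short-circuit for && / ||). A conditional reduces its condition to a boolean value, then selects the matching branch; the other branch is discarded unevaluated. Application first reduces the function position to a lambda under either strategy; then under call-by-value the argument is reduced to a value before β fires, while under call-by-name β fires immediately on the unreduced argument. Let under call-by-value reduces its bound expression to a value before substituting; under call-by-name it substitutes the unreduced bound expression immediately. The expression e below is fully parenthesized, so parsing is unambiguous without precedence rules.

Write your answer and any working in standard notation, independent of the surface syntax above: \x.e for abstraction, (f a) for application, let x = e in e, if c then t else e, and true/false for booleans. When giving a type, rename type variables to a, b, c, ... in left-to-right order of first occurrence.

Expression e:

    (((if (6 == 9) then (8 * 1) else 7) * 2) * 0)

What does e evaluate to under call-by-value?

Working:
step 0: (((if (6 == 9) then (8 * 1) else 7) * 2) * 0)
step 1: [delta@0.0.0] (((if false then (8 * 1) else 7) * 2) * 0)
step 2: [if@0.0] ((7 * 2) * 0)
step 3: [delta@0] (14 * 0)
step 4: [delta@root] 0

Answer: 0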